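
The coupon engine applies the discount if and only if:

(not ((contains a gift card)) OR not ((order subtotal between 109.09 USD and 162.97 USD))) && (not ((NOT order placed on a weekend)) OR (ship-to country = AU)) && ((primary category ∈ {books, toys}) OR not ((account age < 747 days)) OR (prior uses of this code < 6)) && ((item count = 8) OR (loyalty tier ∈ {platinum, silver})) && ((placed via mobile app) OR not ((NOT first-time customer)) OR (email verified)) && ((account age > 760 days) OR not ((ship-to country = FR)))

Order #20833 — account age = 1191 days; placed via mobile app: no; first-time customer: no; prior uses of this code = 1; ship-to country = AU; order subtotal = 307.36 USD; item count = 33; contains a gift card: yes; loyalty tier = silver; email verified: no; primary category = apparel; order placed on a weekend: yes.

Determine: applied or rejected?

Atomic conditions:
  contains a gift card: yes → true
  order subtotal between 109.09 USD and 162.97 USD: 307.36 in [109.09, 162.97] is false
  NOT order placed on a weekend: yes → false
  ship-to country = AU: AU == AU is true
  primary category ∈ {books, toys}: apparel is not in the set → false
  account age < 747 days: 1191 < 747 is false
  prior uses of this code < 6: 1 < 6 is true
  item count = 8: 33 == 8 is false
  loyalty tier ∈ {platinum, silver}: silver is in the set → true
  placed via mobile app: no → false
  NOT first-time customer: no → true
  email verified: no → false
  account age > 760 days: 1191 > 760 is true
  ship-to country = FR: AU == FR is false
Combine:
[1.1] NOT true = false
[1.2] NOT false = true
[1] false OR true = true
[2.1] NOT false = true
[2] true OR true = true
[3.2] NOT false = true
[3] false OR true OR true = true
[4] false OR true = true
[5.2] NOT true = false
[5] false OR false OR false = false
[6.2] NOT false = true
[6] true OR true = true
[root] true AND true AND true AND true AND false AND true = false
Overall: false → rejected

Rejected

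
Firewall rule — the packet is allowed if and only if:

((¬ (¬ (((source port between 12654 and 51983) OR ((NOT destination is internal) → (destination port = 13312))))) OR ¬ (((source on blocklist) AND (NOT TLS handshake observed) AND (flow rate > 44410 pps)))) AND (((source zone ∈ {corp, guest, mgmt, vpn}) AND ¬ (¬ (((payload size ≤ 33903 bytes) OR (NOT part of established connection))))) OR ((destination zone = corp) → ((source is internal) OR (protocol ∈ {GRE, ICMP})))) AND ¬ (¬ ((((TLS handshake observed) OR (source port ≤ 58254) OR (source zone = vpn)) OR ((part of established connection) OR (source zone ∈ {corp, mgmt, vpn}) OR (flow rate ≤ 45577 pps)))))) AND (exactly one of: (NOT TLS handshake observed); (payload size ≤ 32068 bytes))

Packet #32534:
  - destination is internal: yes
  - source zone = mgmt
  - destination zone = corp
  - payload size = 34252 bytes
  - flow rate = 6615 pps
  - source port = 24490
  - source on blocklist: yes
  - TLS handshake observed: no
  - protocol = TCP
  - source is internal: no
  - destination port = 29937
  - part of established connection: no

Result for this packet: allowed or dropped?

Allowed

Atomic conditions:
  source port between 12654 and 51983: 24490 in [12654, 51983] is true
  NOT destination is internal: yes → false
  destination port = 13312: 29937 == 13312 is false
  source on blocklist: yes → true
  NOT TLS handshake observed: no → true
  flow rate > 44410 pps: 6615 > 44410 is false
  source zone ∈ {corp, guest, mgmt, vpn}: mgmt is in the set → true
  payload size ≤ 33903 bytes: 34252 ≤ 33903 is false
  NOT part of established connection: no → true
  destination zone = corp: corp == corp is true
  source is internal: no → false
  protocol ∈ {GRE, ICMP}: TCP is not in the set → false
  TLS handshake observed: no → false
  source port ≤ 58254: 24490 ≤ 58254 is true
  source zone = vpn: mgmt == vpn is false
  part of established connection: no → false
  source zone ∈ {corp, mgmt, vpn}: mgmt is in the set → true
  flow rate ≤ 45577 pps: 6615 ≤ 45577 is true
  payload size ≤ 32068 bytes: 34252 ≤ 32068 is false
Combine:
[1.1.1.1.1.2] false → false (antecedent false ⇒ implication holds) = true
[1.1.1.1.1] true OR true = true
[1.1.1.1] NOT true = false
[1.1.1] NOT false = true
[1.1.2.1] true AND true AND false = false
[1.1.2] NOT false = true
[1.1] true OR true = true
[1.2.1.2.1.1] false OR true = true
[1.2.1.2.1] NOT true = false
[1.2.1.2] NOT false = true
[1.2.1] true AND true = true
[1.2.2.2] false OR false = false
[1.2.2] true → false = false
[1.2] true OR false = true
[1.3.1.1.1] false OR true OR false = true
[1.3.1.1.2] false OR true OR true = true
[1.3.1.1] true OR true = true
[1.3.1] NOT true = false
[1.3] NOT false = true
[1] true AND true AND true = true
[2] exactly-one(true, false) = true
[root] true AND true = true
Overall: true → allowed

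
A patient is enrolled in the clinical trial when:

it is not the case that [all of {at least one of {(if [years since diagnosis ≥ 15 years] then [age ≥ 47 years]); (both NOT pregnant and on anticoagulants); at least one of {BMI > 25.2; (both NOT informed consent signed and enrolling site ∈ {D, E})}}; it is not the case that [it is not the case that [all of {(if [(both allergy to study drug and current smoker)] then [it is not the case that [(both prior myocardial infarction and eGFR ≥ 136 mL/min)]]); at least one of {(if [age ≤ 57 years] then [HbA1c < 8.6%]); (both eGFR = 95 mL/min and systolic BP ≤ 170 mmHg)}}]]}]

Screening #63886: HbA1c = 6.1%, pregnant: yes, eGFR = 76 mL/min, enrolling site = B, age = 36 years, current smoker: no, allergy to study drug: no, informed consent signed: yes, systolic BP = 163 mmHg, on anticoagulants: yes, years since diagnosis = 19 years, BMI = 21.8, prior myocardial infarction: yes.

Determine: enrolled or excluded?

Atomic conditions:
  years since diagnosis ≥ 15 years: 19 ≥ 15 is true
  age ≥ 47 years: 36 ≥ 47 is false
  NOT pregnant: yes → false
  on anticoagulants: yes → true
  BMI > 25.2: 21.8 > 25.2 is false
  NOT informed consent signed: yes → false
  enrolling site ∈ {D, E}: B is not in the set → false
  allergy to study drug: no → false
  current smoker: no → false
  prior myocardial infarction: yes → true
  eGFR ≥ 136 mL/min: 76 ≥ 136 is false
  age ≤ 57 years: 36 ≤ 57 is true
  HbA1c < 8.6%: 6.1 < 8.6 is true
  eGFR = 95 mL/min: 76 == 95 is false
  systolic BP ≤ 170 mmHg: 163 ≤ 170 is true
Combine:
[1.1.1] true → false = false
[1.1.2] false AND true = false
[1.1.3.2] false AND false = false
[1.1.3] false OR false = false
[1.1] false OR false OR false = false
[1.2.1.1.1.1] false AND false = false
[1.2.1.1.1.2.1] true AND false = false
[1.2.1.1.1.2] NOT false = true
[1.2.1.1.1] false → true (antecedent false ⇒ implication holds) = true
[1.2.1.1.2.1] true → true = true
[1.2.1.1.2.2] false AND true = false
[1.2.1.1.2] true OR false = true
[1.2.1.1] true AND true = true
[1.2.1] NOT true = false
[1.2] NOT false = true
[1] false AND true = false
[root] NOT false = true
Overall: true → enrolled

Enrolled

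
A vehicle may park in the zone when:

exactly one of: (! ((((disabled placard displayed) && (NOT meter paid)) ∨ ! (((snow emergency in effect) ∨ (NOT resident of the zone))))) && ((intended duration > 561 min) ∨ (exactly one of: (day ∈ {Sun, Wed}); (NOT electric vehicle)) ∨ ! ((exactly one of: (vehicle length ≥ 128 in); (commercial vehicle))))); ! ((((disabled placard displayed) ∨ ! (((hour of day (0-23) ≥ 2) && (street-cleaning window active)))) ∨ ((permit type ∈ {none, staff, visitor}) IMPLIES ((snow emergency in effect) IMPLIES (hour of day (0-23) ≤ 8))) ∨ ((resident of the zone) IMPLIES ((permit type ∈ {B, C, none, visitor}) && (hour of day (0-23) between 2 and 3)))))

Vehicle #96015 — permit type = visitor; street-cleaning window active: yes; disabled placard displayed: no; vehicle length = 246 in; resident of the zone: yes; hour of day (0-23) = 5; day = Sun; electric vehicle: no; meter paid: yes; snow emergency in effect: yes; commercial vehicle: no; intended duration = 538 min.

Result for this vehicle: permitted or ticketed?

Atomic conditions:
  disabled placard displayed: no → false
  NOT meter paid: yes → false
  snow emergency in effect: yes → true
  NOT resident of the zone: yes → false
  intended duration > 561 min: 538 > 561 is false
  day ∈ {Sun, Wed}: Sun is in the set → true
  NOT electric vehicle: no → true
  vehicle length ≥ 128 in: 246 ≥ 128 is true
  commercial vehicle: no → false
  hour of day (0-23) ≥ 2: 5 ≥ 2 is true
  street-cleaning window active: yes → true
  permit type ∈ {none, staff, visitor}: visitor is in the set → true
  hour of day (0-23) ≤ 8: 5 ≤ 8 is true
  resident of the zone: yes → true
  permit type ∈ {B, C, none, visitor}: visitor is in the set → true
  hour of day (0-23) between 2 and 3: 5 in [2, 3] is false
Combine:
[1.1.1.1] false AND false = false
[1.1.1.2.1] true OR false = true
[1.1.1.2] NOT true = false
[1.1.1] false OR false = false
[1.1] NOT false = true
[1.2.2] exactly-one(true, true) = false
[1.2.3.1] exactly-one(true, false) = true
[1.2.3] NOT true = false
[1.2] false OR false OR false = false
[1] true AND false = false
[2.1.1.2.1] true AND true = true
[2.1.1.2] NOT true = false
[2.1.1] false OR false = false
[2.1.2.2] true → true = true
[2.1.2] true → true = true
[2.1.3.2] true AND false = false
[2.1.3] true → false = false
[2.1] false OR true OR false = true
[2] NOT true = false
[root] exactly-one(false, false) = false
Overall: false → ticketed

Ticketed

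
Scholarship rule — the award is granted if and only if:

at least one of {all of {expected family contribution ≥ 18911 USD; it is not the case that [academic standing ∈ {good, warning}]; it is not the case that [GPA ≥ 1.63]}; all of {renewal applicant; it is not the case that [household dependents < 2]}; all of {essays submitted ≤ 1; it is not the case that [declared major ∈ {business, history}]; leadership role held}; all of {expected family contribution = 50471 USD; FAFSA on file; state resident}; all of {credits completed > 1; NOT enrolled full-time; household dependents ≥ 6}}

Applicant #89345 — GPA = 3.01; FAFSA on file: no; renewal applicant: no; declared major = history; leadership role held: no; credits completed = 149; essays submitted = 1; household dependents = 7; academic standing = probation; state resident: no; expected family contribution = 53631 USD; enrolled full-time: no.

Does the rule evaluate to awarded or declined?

Awarded

Atomic conditions:
  expected family contribution ≥ 18911 USD: 53631 ≥ 18911 is true
  academic standing ∈ {good, warning}: probation is not in the set → false
  GPA ≥ 1.63: 3.01 ≥ 1.63 is true
  renewal applicant: no → false
  household dependents < 2: 7 < 2 is false
  essays submitted ≤ 1: 1 ≤ 1 is true
  declared major ∈ {business, history}: history is in the set → true
  leadership role held: no → false
  expected family contribution = 50471 USD: 53631 == 50471 is false
  FAFSA on file: no → false
  state resident: no → false
  credits completed > 1: 149 > 1 is true
  NOT enrolled full-time: no → true
  household dependents ≥ 6: 7 ≥ 6 is true
Combine:
[1.2] NOT false = true
[1.3] NOT true = false
[1] true AND true AND false = false
[2.2] NOT false = true
[2] false AND true = false
[3.2] NOT true = false
[3] true AND false AND false = false
[4] false AND false AND false = false
[5] true AND true AND true = true
[root] false OR false OR false OR false OR true = true
Overall: true → awarded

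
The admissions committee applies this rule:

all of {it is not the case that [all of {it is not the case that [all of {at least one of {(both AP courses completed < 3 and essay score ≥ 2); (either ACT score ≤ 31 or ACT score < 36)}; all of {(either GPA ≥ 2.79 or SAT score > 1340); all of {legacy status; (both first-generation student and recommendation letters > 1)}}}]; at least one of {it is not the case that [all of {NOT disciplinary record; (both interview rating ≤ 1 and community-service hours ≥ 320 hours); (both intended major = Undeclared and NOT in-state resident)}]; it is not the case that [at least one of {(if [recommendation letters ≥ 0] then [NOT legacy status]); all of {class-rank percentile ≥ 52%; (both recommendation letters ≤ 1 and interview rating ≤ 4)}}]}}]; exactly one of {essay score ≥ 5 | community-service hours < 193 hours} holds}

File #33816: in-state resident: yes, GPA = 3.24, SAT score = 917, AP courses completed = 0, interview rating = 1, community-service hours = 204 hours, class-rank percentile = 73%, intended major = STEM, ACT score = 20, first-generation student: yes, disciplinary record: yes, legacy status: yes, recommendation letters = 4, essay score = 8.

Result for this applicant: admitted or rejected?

Admitted

Atomic conditions:
  AP courses completed < 3: 0 < 3 is true
  essay score ≥ 2: 8 ≥ 2 is true
  ACT score ≤ 31: 20 ≤ 31 is true
  ACT score < 36: 20 < 36 is true
  GPA ≥ 2.79: 3.24 ≥ 2.79 is true
  SAT score > 1340: 917 > 1340 is false
  legacy status: yes → true
  first-generation student: yes → true
  recommendation letters > 1: 4 > 1 is true
  NOT disciplinary record: yes → false
  interview rating ≤ 1: 1 ≤ 1 is true
  community-service hours ≥ 320 hours: 204 ≥ 320 is false
  intended major = Undeclared: STEM == Undeclared is false
  NOT in-state resident: yes → false
  recommendation letters ≥ 0: 4 ≥ 0 is true
  NOT legacy status: yes → false
  class-rank percentile ≥ 52%: 73 ≥ 52 is true
  recommendation letters ≤ 1: 4 ≤ 1 is false
  interview rating ≤ 4: 1 ≤ 4 is true
  essay score ≥ 5: 8 ≥ 5 is true
  community-service hours < 193 hours: 204 < 193 is false
Combine:
[1.1.1.1.1.1] true AND true = true
[1.1.1.1.1.2] true OR true = true
[1.1.1.1.1] true OR true = true
[1.1.1.1.2.1] true OR false = true
[1.1.1.1.2.2.2] true AND true = true
[1.1.1.1.2.2] true AND true = true
[1.1.1.1.2] true AND true = true
[1.1.1.1] true AND true = true
[1.1.1] NOT true = false
[1.1.2.1.1.2] true AND false = false
[1.1.2.1.1.3] false AND false = false
[1.1.2.1.1] false AND false AND false = false
[1.1.2.1] NOT false = true
[1.1.2.2.1.1] true → false = false
[1.1.2.2.1.2.2] false AND true = false
[1.1.2.2.1.2] true AND false = false
[1.1.2.2.1] false OR false = false
[1.1.2.2] NOT false = true
[1.1.2] true OR true = true
[1.1] false AND true = false
[1] NOT false = true
[2] exactly-one(true, false) = true
[root] true AND true = true
Overall: true → admitted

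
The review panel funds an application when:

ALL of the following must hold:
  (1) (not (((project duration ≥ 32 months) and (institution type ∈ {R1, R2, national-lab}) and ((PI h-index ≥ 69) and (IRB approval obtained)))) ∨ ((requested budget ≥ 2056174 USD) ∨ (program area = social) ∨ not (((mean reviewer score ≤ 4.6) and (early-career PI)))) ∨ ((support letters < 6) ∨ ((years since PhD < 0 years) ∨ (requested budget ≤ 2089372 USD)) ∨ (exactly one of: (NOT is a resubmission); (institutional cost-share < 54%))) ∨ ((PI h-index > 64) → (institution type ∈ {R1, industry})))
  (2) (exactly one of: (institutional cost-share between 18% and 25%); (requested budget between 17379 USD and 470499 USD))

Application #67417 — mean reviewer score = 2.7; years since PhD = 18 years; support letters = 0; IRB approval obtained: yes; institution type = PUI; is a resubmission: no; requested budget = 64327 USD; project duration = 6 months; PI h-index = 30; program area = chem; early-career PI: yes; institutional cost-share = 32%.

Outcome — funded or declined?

Atomic conditions:
  project duration ≥ 32 months: 6 ≥ 32 is false
  institution type ∈ {R1, R2, national-lab}: PUI is not in the set → false
  PI h-index ≥ 69: 30 ≥ 69 is false
  IRB approval obtained: yes → true
  requested budget ≥ 2056174 USD: 64327 ≥ 2056174 is false
  program area = social: chem == social is false
  mean reviewer score ≤ 4.6: 2.7 ≤ 4.6 is true
  early-career PI: yes → true
  support letters < 6: 0 < 6 is true
  years since PhD < 0 years: 18 < 0 is false
  requested budget ≤ 2089372 USD: 64327 ≤ 2089372 is true
  NOT is a resubmission: no → true
  institutional cost-share < 54%: 32 < 54 is true
  PI h-index > 64: 30 > 64 is false
  institution type ∈ {R1, industry}: PUI is not in the set → false
  institutional cost-share between 18% and 25%: 32 in [18, 25] is false
  requested budget between 17379 USD and 470499 USD: 64327 in [17379, 470499] is true
Combine:
[1.1.1.3] false AND true = false
[1.1.1] false AND false AND false = false
[1.1] NOT false = true
[1.2.3.1] true AND true = true
[1.2.3] NOT true = false
[1.2] false OR false OR false = false
[1.3.2] false OR true = true
[1.3.3] exactly-one(true, true) = false
[1.3] true OR true OR false = true
[1.4] false → false (antecedent false ⇒ implication holds) = true
[1] true OR false OR true OR true = true
[2] exactly-one(false, true) = true
[root] true AND true = true
Overall: true → funded

Funded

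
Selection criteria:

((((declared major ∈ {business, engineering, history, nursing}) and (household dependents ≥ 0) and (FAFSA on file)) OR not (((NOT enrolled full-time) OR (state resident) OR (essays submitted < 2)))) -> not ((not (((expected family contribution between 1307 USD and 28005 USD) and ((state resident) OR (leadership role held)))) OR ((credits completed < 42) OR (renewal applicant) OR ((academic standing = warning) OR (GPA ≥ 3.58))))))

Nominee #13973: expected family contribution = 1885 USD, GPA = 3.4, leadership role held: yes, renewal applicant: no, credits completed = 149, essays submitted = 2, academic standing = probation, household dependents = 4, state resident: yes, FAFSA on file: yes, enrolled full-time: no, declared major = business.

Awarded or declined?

Atomic conditions:
  declared major ∈ {business, engineering, history, nursing}: business is in the set → true
  household dependents ≥ 0: 4 ≥ 0 is true
  FAFSA on file: yes → true
  NOT enrolled full-time: no → true
  state resident: yes → true
  essays submitted < 2: 2 < 2 is false
  expected family contribution between 1307 USD and 28005 USD: 1885 in [1307, 28005] is true
  leadership role held: yes → true
  credits completed < 42: 149 < 42 is false
  renewal applicant: no → false
  academic standing = warning: probation == warning is false
  GPA ≥ 3.58: 3.4 ≥ 3.58 is false
Combine:
[1.1] true AND true AND true = true
[1.2.1] true OR true OR false = true
[1.2] NOT true = false
[1] true OR false = true
[2.1.1.1.2] true OR true = true
[2.1.1.1] true AND true = true
[2.1.1] NOT true = false
[2.1.2.3] false OR false = false
[2.1.2] false OR false OR false = false
[2.1] false OR false = false
[2] NOT false = true
[root] true → true = true
Overall: true → awarded

Awarded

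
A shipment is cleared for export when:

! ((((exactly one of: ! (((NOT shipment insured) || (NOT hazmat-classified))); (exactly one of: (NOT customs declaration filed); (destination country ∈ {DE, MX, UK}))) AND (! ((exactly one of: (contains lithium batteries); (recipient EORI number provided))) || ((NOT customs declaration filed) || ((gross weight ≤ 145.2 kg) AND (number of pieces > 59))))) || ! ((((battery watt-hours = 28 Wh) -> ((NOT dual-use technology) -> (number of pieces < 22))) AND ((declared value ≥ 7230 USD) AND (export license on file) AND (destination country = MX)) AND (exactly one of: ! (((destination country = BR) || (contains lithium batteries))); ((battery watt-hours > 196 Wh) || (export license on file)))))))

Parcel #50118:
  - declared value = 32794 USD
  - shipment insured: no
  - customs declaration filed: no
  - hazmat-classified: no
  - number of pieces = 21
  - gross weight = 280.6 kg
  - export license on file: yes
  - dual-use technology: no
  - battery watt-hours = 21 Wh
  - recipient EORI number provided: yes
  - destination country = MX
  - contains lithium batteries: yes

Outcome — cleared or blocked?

Atomic conditions:
  NOT shipment insured: no → true
  NOT hazmat-classified: no → true
  NOT customs declaration filed: no → true
  destination country ∈ {DE, MX, UK}: MX is in the set → true
  contains lithium batteries: yes → true
  recipient EORI number provided: yes → true
  gross weight ≤ 145.2 kg: 280.6 ≤ 145.2 is false
  number of pieces > 59: 21 > 59 is false
  battery watt-hours = 28 Wh: 21 == 28 is false
  NOT dual-use technology: no → true
  number of pieces < 22: 21 < 22 is true
  declared value ≥ 7230 USD: 32794 ≥ 7230 is true
  export license on file: yes → true
  destination country = MX: MX == MX is true
  destination country = BR: MX == BR is false
  battery watt-hours > 196 Wh: 21 > 196 is false
Combine:
[1.1.1.1.1] true OR true = true
[1.1.1.1] NOT true = false
[1.1.1.2] exactly-one(true, true) = false
[1.1.1] exactly-one(false, false) = false
[1.1.2.1.1] exactly-one(true, true) = false
[1.1.2.1] NOT false = true
[1.1.2.2.2] false AND false = false
[1.1.2.2] true OR false = true
[1.1.2] true OR true = true
[1.1] false AND true = false
[1.2.1.1.2] true → true = true
[1.2.1.1] false → true (antecedent false ⇒ implication holds) = true
[1.2.1.2] true AND true AND true = true
[1.2.1.3.1.1] false OR true = true
[1.2.1.3.1] NOT true = false
[1.2.1.3.2] false OR true = true
[1.2.1.3] exactly-one(false, true) = true
[1.2.1] true AND true AND true = true
[1.2] NOT true = false
[1] false OR false = false
[root] NOT false = true
Overall: true → cleared

Cleared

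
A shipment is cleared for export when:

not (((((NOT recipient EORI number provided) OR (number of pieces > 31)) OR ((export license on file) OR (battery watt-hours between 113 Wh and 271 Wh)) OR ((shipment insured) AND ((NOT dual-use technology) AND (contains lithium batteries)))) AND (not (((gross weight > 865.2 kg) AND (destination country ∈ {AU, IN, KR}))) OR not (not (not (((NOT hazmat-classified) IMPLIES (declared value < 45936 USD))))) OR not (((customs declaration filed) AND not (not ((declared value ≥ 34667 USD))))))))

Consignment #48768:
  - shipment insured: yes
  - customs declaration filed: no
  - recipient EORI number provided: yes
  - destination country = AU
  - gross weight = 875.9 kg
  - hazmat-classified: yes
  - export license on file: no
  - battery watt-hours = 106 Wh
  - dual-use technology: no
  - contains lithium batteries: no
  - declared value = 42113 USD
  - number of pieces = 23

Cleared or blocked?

Atomic conditions:
  NOT recipient EORI number provided: yes → false
  number of pieces > 31: 23 > 31 is false
  export license on file: no → false
  battery watt-hours between 113 Wh and 271 Wh: 106 in [113, 271] is false
  shipment insured: yes → true
  NOT dual-use technology: no → true
  contains lithium batteries: no → false
  gross weight > 865.2 kg: 875.9 > 865.2 is true
  destination country ∈ {AU, IN, KR}: AU is in the set → true
  NOT hazmat-classified: yes → false
  declared value < 45936 USD: 42113 < 45936 is true
  customs declaration filed: no → false
  declared value ≥ 34667 USD: 42113 ≥ 34667 is true
Combine:
[1.1.1] false OR false = false
[1.1.2] false OR false = false
[1.1.3.2] true AND false = false
[1.1.3] true AND false = false
[1.1] false OR false OR false = false
[1.2.1.1] true AND true = true
[1.2.1] NOT true = false
[1.2.2.1.1.1] false → true (antecedent false ⇒ implication holds) = true
[1.2.2.1.1] NOT true = false
[1.2.2.1] NOT false = true
[1.2.2] NOT true = false
[1.2.3.1.2.1] NOT true = false
[1.2.3.1.2] NOT false = true
[1.2.3.1] false AND true = false
[1.2.3] NOT false = true
[1.2] false OR false OR true = true
[1] false AND true = false
[root] NOT false = true
Overall: true → cleared

Cleared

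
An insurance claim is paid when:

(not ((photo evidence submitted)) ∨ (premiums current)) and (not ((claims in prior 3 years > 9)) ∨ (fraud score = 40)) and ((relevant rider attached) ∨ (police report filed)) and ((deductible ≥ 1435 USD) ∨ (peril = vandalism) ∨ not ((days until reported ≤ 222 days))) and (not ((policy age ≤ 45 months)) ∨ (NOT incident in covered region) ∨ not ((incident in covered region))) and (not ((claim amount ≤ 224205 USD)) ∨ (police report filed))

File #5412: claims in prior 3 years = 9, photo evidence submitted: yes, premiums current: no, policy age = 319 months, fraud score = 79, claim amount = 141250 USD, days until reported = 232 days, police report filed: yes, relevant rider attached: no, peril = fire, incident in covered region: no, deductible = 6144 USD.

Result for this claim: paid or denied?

Denied

Atomic conditions:
  photo evidence submitted: yes → true
  premiums current: no → false
  claims in prior 3 years > 9: 9 > 9 is false
  fraud score = 40: 79 == 40 is false
  relevant rider attached: no → false
  police report filed: yes → true
  deductible ≥ 1435 USD: 6144 ≥ 1435 is true
  peril = vandalism: fire == vandalism is false
  days until reported ≤ 222 days: 232 ≤ 222 is false
  policy age ≤ 45 months: 319 ≤ 45 is false
  NOT incident in covered region: no → true
  incident in covered region: no → false
  claim amount ≤ 224205 USD: 141250 ≤ 224205 is true
Combine:
[1.1] NOT true = false
[1] false OR false = false
[2.1] NOT false = true
[2] true OR false = true
[3] false OR true = true
[4.3] NOT false = true
[4] true OR false OR true = true
[5.1] NOT false = true
[5.3] NOT false = true
[5] true OR true OR true = true
[6.1] NOT true = false
[6] false OR true = true
[root] false AND true AND true AND true AND true AND true = false
Overall: false → denied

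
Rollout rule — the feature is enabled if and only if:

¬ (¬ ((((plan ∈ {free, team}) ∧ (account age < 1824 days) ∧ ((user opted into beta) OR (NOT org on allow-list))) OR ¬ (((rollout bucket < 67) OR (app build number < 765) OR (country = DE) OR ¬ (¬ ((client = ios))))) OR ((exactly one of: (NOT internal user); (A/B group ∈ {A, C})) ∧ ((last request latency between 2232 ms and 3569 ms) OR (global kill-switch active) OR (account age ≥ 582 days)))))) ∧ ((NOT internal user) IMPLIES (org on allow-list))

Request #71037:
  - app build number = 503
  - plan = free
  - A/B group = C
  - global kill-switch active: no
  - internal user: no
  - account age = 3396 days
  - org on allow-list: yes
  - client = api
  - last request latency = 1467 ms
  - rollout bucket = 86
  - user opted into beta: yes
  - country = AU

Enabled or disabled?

Atomic conditions:
  plan ∈ {free, team}: free is in the set → true
  account age < 1824 days: 3396 < 1824 is false
  user opted into beta: yes → true
  NOT org on allow-list: yes → false
  rollout bucket < 67: 86 < 67 is false
  app build number < 765: 503 < 765 is true
  country = DE: AU == DE is false
  client = ios: api == ios is false
  NOT internal user: no → true
  A/B group ∈ {A, C}: C is in the set → true
  last request latency between 2232 ms and 3569 ms: 1467 in [2232, 3569] is false
  global kill-switch active: no → false
  account age ≥ 582 days: 3396 ≥ 582 is true
  org on allow-list: yes → true
Combine:
[1.1.1.1.3] true OR false = true
[1.1.1.1] true AND false AND true = false
[1.1.1.2.1.4.1] NOT false = true
[1.1.1.2.1.4] NOT true = false
[1.1.1.2.1] false OR true OR false OR false = true
[1.1.1.2] NOT true = false
[1.1.1.3.1] exactly-one(true, true) = false
[1.1.1.3.2] false OR false OR true = true
[1.1.1.3] false AND true = false
[1.1.1] false OR false OR false = false
[1.1] NOT false = true
[1] NOT true = false
[2] true → true = true
[root] false AND true = false
Overall: false → disabled

Disabled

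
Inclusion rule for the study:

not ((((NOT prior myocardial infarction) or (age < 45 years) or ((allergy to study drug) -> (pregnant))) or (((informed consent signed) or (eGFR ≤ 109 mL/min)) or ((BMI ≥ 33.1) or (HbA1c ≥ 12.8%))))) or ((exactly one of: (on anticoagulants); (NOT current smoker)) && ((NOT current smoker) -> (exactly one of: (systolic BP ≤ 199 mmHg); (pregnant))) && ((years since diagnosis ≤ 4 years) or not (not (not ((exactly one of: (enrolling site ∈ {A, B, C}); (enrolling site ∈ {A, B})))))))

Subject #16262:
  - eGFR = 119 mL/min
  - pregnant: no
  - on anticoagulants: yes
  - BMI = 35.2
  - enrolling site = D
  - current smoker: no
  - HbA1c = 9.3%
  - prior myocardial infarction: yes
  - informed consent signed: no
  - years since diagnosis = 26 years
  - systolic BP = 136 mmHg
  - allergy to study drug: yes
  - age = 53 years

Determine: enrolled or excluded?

Excluded

Atomic conditions:
  NOT prior myocardial infarction: yes → false
  age < 45 years: 53 < 45 is false
  allergy to study drug: yes → true
  pregnant: no → false
  informed consent signed: no → false
  eGFR ≤ 109 mL/min: 119 ≤ 109 is false
  BMI ≥ 33.1: 35.2 ≥ 33.1 is true
  HbA1c ≥ 12.8%: 9.3 ≥ 12.8 is false
  on anticoagulants: yes → true
  NOT current smoker: no → true
  systolic BP ≤ 199 mmHg: 136 ≤ 199 is true
  years since diagnosis ≤ 4 years: 26 ≤ 4 is false
  enrolling site ∈ {A, B, C}: D is not in the set → false
  enrolling site ∈ {A, B}: D is not in the set → false
Combine:
[1.1.1.3] true → false = false
[1.1.1] false OR false OR false = false
[1.1.2.1] false OR false = false
[1.1.2.2] true OR false = true
[1.1.2] false OR true = true
[1.1] false OR true = true
[1] NOT true = false
[2.1] exactly-one(true, true) = false
[2.2.2] exactly-one(true, false) = true
[2.2] true → true = true
[2.3.2.1.1.1] exactly-one(false, false) = false
[2.3.2.1.1] NOT false = true
[2.3.2.1] NOT true = false
[2.3.2] NOT false = true
[2.3] false OR true = true
[2] false AND true AND true = false
[root] false OR false = false
Overall: false → excluded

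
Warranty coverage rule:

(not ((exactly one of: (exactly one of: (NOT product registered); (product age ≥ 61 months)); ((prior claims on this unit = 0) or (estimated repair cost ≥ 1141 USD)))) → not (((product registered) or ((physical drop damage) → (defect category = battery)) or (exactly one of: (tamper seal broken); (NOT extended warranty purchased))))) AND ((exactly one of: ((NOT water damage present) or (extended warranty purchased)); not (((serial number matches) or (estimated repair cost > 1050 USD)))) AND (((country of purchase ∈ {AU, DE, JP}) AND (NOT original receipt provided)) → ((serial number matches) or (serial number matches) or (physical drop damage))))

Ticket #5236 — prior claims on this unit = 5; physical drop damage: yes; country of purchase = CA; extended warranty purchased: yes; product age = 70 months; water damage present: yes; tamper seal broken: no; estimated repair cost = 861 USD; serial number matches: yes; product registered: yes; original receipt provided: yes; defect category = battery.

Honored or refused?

Honored

Atomic conditions:
  NOT product registered: yes → false
  product age ≥ 61 months: 70 ≥ 61 is true
  prior claims on this unit = 0: 5 == 0 is false
  estimated repair cost ≥ 1141 USD: 861 ≥ 1141 is false
  product registered: yes → true
  physical drop damage: yes → true
  defect category = battery: battery == battery is true
  tamper seal broken: no → false
  NOT extended warranty purchased: yes → false
  NOT water damage present: yes → false
  extended warranty purchased: yes → true
  serial number matches: yes → true
  estimated repair cost > 1050 USD: 861 > 1050 is false
  country of purchase ∈ {AU, DE, JP}: CA is not in the set → false
  NOT original receipt provided: yes → false
Combine:
[1.1.1.1] exactly-one(false, true) = true
[1.1.1.2] false OR false = false
[1.1.1] exactly-one(true, false) = true
[1.1] NOT true = false
[1.2.1.2] true → true = true
[1.2.1.3] exactly-one(false, false) = false
[1.2.1] true OR true OR false = true
[1.2] NOT true = false
[1] false → false (antecedent false ⇒ implication holds) = true
[2.1.1] false OR true = true
[2.1.2.1] true OR false = true
[2.1.2] NOT true = false
[2.1] exactly-one(true, false) = true
[2.2.1] false AND false = false
[2.2.2] true OR true OR true = true
[2.2] false → true (antecedent false ⇒ implication holds) = true
[2] true AND true = true
[root] true AND true = true
Overall: true → honored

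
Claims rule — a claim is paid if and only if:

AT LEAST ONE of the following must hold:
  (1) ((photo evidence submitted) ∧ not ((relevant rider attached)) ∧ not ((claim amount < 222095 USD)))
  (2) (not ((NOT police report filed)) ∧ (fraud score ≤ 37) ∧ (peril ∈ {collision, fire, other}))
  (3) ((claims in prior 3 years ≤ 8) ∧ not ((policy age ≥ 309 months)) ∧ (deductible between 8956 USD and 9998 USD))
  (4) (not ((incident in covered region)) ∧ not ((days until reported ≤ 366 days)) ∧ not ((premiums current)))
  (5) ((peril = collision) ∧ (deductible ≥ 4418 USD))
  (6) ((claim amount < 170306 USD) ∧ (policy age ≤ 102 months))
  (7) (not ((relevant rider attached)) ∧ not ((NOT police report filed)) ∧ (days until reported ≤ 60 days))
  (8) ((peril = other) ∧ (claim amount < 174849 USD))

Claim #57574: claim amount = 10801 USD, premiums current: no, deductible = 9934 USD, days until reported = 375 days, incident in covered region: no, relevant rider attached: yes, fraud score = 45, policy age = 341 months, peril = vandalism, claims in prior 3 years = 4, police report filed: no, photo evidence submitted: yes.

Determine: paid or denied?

Paid

Atomic conditions:
  photo evidence submitted: yes → true
  relevant rider attached: yes → true
  claim amount < 222095 USD: 10801 < 222095 is true
  NOT police report filed: no → true
  fraud score ≤ 37: 45 ≤ 37 is false
  peril ∈ {collision, fire, other}: vandalism is not in the set → false
  claims in prior 3 years ≤ 8: 4 ≤ 8 is true
  policy age ≥ 309 months: 341 ≥ 309 is true
  deductible between 8956 USD and 9998 USD: 9934 in [8956, 9998] is true
  incident in covered region: no → false
  days until reported ≤ 366 days: 375 ≤ 366 is false
  premiums current: no → false
  peril = collision: vandalism == collision is false
  deductible ≥ 4418 USD: 9934 ≥ 4418 is true
  claim amount < 170306 USD: 10801 < 170306 is true
  policy age ≤ 102 months: 341 ≤ 102 is false
  days until reported ≤ 60 days: 375 ≤ 60 is false
  peril = other: vandalism == other is false
  claim amount < 174849 USD: 10801 < 174849 is true
Combine:
[1.2] NOT true = false
[1.3] NOT true = false
[1] true AND false AND false = false
[2.1] NOT true = false
[2] false AND false AND false = false
[3.2] NOT true = false
[3] true AND false AND true = false
[4.1] NOT false = true
[4.2] NOT false = true
[4.3] NOT false = true
[4] true AND true AND true = true
[5] false AND true = false
[6] true AND false = false
[7.1] NOT true = false
[7.2] NOT true = false
[7] false AND false AND false = false
[8] false AND true = false
[root] false OR false OR false OR true OR false OR false OR false OR false = true
Overall: true → paid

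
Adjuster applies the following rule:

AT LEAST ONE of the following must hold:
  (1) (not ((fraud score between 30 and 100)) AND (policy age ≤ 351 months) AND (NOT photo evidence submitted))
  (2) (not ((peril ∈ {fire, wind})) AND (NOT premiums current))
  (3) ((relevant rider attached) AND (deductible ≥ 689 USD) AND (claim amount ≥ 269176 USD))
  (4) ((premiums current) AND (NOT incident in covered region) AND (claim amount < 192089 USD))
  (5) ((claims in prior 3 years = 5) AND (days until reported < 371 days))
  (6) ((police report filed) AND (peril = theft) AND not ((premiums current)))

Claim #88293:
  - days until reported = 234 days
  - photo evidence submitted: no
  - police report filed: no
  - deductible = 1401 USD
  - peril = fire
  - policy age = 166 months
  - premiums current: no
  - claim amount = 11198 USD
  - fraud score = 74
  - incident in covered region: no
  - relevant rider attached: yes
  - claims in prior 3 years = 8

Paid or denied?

Denied

Atomic conditions:
  fraud score between 30 and 100: 74 in [30, 100] is true
  policy age ≤ 351 months: 166 ≤ 351 is true
  NOT photo evidence submitted: no → true
  peril ∈ {fire, wind}: fire is in the set → true
  NOT premiums current: no → true
  relevant rider attached: yes → true
  deductible ≥ 689 USD: 1401 ≥ 689 is true
  claim amount ≥ 269176 USD: 11198 ≥ 269176 is false
  premiums current: no → false
  NOT incident in covered region: no → true
  claim amount < 192089 USD: 11198 < 192089 is true
  claims in prior 3 years = 5: 8 == 5 is false
  days until reported < 371 days: 234 < 371 is true
  police report filed: no → false
  peril = theft: fire == theft is false
Combine:
[1.1] NOT true = false
[1] false AND true AND true = false
[2.1] NOT true = false
[2] false AND true = false
[3] true AND true AND false = false
[4] false AND true AND true = false
[5] false AND true = false
[6.3] NOT false = true
[6] false AND false AND true = false
[root] false OR false OR false OR false OR false OR false = false
Overall: false → denied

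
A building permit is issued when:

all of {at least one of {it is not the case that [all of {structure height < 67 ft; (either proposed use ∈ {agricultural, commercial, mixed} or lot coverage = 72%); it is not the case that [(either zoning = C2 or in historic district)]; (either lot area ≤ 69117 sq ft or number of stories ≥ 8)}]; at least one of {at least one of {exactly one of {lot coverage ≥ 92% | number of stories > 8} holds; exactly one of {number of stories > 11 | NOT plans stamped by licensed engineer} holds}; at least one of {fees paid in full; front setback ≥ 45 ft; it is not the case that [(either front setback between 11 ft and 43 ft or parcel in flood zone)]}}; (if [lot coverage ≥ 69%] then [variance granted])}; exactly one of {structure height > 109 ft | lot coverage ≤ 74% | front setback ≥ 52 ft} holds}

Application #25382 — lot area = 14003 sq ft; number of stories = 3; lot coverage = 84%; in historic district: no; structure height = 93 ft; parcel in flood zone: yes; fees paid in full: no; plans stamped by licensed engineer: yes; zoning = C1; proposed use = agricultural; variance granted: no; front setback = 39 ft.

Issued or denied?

Denied

Atomic conditions:
  structure height < 67 ft: 93 < 67 is false
  proposed use ∈ {agricultural, commercial, mixed}: agricultural is in the set → true
  lot coverage = 72%: 84 == 72 is false
  zoning = C2: C1 == C2 is false
  in historic district: no → false
  lot area ≤ 69117 sq ft: 14003 ≤ 69117 is true
  number of stories ≥ 8: 3 ≥ 8 is false
  lot coverage ≥ 92%: 84 ≥ 92 is false
  number of stories > 8: 3 > 8 is false
  number of stories > 11: 3 > 11 is false
  NOT plans stamped by licensed engineer: yes → false
  fees paid in full: no → false
  front setback ≥ 45 ft: 39 ≥ 45 is false
  front setback between 11 ft and 43 ft: 39 in [11, 43] is true
  parcel in flood zone: yes → true
  lot coverage ≥ 69%: 84 ≥ 69 is true
  variance granted: no → false
  structure height > 109 ft: 93 > 109 is false
  lot coverage ≤ 74%: 84 ≤ 74 is false
  front setback ≥ 52 ft: 39 ≥ 52 is false
Combine:
[1.1.1.2] true OR false = true
[1.1.1.3.1] false OR false = false
[1.1.1.3] NOT false = true
[1.1.1.4] true OR false = true
[1.1.1] false AND true AND true AND true = false
[1.1] NOT false = true
[1.2.1.1] exactly-one(false, false) = false
[1.2.1.2] exactly-one(false, false) = false
[1.2.1] false OR false = false
[1.2.2.3.1] true OR true = true
[1.2.2.3] NOT true = false
[1.2.2] false OR false OR false = false
[1.2] false OR false = false
[1.3] true → false = false
[1] true OR false OR false = true
[2] exactly-one(false, false, false) = false
[root] true AND false = false
Overall: false → denied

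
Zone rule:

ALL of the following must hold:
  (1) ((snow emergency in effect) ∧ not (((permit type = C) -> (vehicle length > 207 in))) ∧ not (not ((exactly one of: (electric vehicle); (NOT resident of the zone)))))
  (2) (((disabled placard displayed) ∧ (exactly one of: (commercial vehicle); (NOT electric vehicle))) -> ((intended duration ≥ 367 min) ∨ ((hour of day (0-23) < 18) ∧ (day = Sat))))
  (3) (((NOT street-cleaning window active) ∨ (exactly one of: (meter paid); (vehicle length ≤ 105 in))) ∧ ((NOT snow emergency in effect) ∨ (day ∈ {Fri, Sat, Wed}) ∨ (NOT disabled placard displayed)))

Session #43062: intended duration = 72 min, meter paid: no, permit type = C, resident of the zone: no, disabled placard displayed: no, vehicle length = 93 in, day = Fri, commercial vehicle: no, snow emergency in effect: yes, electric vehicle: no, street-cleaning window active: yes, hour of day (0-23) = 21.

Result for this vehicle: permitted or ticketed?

Permitted

Atomic conditions:
  snow emergency in effect: yes → true
  permit type = C: C == C is true
  vehicle length > 207 in: 93 > 207 is false
  electric vehicle: no → false
  NOT resident of the zone: no → true
  disabled placard displayed: no → false
  commercial vehicle: no → false
  NOT electric vehicle: no → true
  intended duration ≥ 367 min: 72 ≥ 367 is false
  hour of day (0-23) < 18: 21 < 18 is false
  day = Sat: Fri == Sat is false
  NOT street-cleaning window active: yes → false
  meter paid: no → false
  vehicle length ≤ 105 in: 93 ≤ 105 is true
  NOT snow emergency in effect: yes → false
  day ∈ {Fri, Sat, Wed}: Fri is in the set → true
  NOT disabled placard displayed: no → true
Combine:
[1.2.1] true → false = false
[1.2] NOT false = true
[1.3.1.1] exactly-one(false, true) = true
[1.3.1] NOT true = false
[1.3] NOT false = true
[1] true AND true AND true = true
[2.1.2] exactly-one(false, true) = true
[2.1] false AND true = false
[2.2.2] false AND false = false
[2.2] false OR false = false
[2] false → false (antecedent false ⇒ implication holds) = true
[3.1.2] exactly-one(false, true) = true
[3.1] false OR true = true
[3.2] false OR true OR true = true
[3] true AND true = true
[root] true AND true AND true = true
Overall: true → permitted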